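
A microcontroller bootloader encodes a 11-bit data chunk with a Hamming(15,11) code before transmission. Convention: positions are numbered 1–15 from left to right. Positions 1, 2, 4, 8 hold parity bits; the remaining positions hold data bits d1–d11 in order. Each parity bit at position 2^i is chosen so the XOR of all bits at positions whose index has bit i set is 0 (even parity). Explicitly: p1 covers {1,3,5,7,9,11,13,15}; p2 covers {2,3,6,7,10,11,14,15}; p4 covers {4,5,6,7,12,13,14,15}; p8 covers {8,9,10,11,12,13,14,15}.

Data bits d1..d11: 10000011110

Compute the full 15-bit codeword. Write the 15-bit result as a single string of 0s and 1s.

Place data at non-parity positions: p1 p2 1 p4 0 0 0 p8 0 0 1 1 1 1 0
p1 (pos 1,3,5,7,9,11,13,15): XOR of data positions = 1⊕0⊕0⊕0⊕1⊕1⊕0 = 1
p2 (pos 2,3,6,7,10,11,14,15): XOR of data positions = 1⊕0⊕0⊕0⊕1⊕1⊕0 = 1
p4 (pos 4,5,6,7,12,13,14,15): XOR of data positions = 0⊕0⊕0⊕1⊕1⊕1⊕0 = 1
p8 (pos 8,9,10,11,12,13,14,15): XOR of data positions = 0⊕0⊕1⊕1⊕1⊕1⊕0 = 0
Codeword: 111100000011110

111100000011110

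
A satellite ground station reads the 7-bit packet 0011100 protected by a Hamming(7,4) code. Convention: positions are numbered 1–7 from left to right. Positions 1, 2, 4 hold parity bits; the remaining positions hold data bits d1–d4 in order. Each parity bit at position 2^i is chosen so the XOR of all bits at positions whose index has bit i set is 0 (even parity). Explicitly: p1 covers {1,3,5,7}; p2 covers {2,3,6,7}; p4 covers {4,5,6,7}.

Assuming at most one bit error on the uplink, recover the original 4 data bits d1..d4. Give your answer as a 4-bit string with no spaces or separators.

1100

s1 (pos 1,3,5,7): 0⊕1⊕1⊕0 = 0
s2 (pos 2,3,6,7): 0⊕1⊕0⊕0 = 1
s4 (pos 4,5,6,7): 1⊕1⊕0⊕0 = 0
Syndrome s4…s1 = 010 → error at position 2.
Flip position 2: 0011100 → 0111100
Read data bits from positions 3,5,6,7: 1100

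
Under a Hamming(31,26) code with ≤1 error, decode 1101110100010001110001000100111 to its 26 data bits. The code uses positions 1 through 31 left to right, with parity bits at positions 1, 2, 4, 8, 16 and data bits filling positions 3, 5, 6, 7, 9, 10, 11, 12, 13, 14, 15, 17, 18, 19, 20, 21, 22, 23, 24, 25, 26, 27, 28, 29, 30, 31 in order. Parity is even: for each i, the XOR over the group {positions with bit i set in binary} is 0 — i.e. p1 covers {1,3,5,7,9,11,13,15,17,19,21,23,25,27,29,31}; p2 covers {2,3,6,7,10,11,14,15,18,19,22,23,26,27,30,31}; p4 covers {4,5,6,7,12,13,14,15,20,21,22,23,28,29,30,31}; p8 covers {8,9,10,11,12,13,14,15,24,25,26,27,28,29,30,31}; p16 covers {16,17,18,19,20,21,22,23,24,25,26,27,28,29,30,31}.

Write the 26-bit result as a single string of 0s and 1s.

11100001000110001000100111

s1 (pos 1,3,5,7,9,11,13,15,17,19,21,23,25,27,29,31): 1⊕0⊕1⊕0⊕0⊕0⊕0⊕0⊕1⊕0⊕0⊕0⊕0⊕0⊕1⊕1 = 1
s2 (pos 2,3,6,7,10,11,14,15,18,19,22,23,26,27,30,31): 1⊕0⊕1⊕0⊕0⊕0⊕0⊕0⊕1⊕0⊕1⊕0⊕1⊕0⊕1⊕1 = 1
s4 (pos 4,5,6,7,12,13,14,15,20,21,22,23,28,29,30,31): 1⊕1⊕1⊕0⊕1⊕0⊕0⊕0⊕0⊕0⊕1⊕0⊕0⊕1⊕1⊕1 = 0
s8 (pos 8,9,10,11,12,13,14,15,24,25,26,27,28,29,30,31): 1⊕0⊕0⊕0⊕1⊕0⊕0⊕0⊕0⊕0⊕1⊕0⊕0⊕1⊕1⊕1 = 0
s16 (pos 16,17,18,19,20,21,22,23,24,25,26,27,28,29,30,31): 1⊕1⊕1⊕0⊕0⊕0⊕1⊕0⊕0⊕0⊕1⊕0⊕0⊕1⊕1⊕1 = 0
Syndrome s16…s1 = 00011 → error at position 3.
Flip position 3: 1101110100010001110001000100111 → 1111110100010001110001000100111
Read data bits from positions 3,5,6,7,9,10,11,12,13,14,15,17,18,19,20,21,22,23,24,25,26,27,28,29,30,31: 11100001000110001000100111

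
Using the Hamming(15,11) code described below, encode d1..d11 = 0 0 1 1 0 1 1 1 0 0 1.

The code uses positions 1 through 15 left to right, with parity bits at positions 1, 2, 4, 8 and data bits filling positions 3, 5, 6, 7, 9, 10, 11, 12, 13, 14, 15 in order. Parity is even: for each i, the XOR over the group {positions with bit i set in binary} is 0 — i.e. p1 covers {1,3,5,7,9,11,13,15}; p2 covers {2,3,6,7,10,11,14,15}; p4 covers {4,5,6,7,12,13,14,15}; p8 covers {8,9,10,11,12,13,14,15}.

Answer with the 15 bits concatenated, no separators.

110001100111001

Place data at non-parity positions: p1 p2 0 p4 0 1 1 p8 0 1 1 1 0 0 1
p1 (pos 1,3,5,7,9,11,13,15): XOR of data positions = 0⊕0⊕1⊕0⊕1⊕0⊕1 = 1
p2 (pos 2,3,6,7,10,11,14,15): XOR of data positions = 0⊕1⊕1⊕1⊕1⊕0⊕1 = 1
p4 (pos 4,5,6,7,12,13,14,15): XOR of data positions = 0⊕1⊕1⊕1⊕0⊕0⊕1 = 0
p8 (pos 8,9,10,11,12,13,14,15): XOR of data positions = 0⊕1⊕1⊕1⊕0⊕0⊕1 = 0
Codeword: 110001100111001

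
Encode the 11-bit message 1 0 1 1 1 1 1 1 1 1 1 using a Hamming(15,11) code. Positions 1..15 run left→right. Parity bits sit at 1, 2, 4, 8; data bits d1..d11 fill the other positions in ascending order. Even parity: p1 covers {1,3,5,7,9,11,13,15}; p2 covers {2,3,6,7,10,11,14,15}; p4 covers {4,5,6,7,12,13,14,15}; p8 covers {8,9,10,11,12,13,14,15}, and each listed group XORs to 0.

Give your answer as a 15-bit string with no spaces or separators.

011001111111111

Place data at non-parity positions: p1 p2 1 p4 0 1 1 p8 1 1 1 1 1 1 1
p1 (pos 1,3,5,7,9,11,13,15): XOR of data positions = 1⊕0⊕1⊕1⊕1⊕1⊕1 = 0
p2 (pos 2,3,6,7,10,11,14,15): XOR of data positions = 1⊕1⊕1⊕1⊕1⊕1⊕1 = 1
p4 (pos 4,5,6,7,12,13,14,15): XOR of data positions = 0⊕1⊕1⊕1⊕1⊕1⊕1 = 0
p8 (pos 8,9,10,11,12,13,14,15): XOR of data positions = 1⊕1⊕1⊕1⊕1⊕1⊕1 = 1
Codeword: 011001111111111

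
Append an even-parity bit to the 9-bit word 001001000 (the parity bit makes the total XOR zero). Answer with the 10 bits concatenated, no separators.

XOR of the 9 data bits: 0⊕0⊕1⊕0⊕0⊕1⊕0⊕0⊕0 = 0
Parity bit = 0 (so all 10 bits XOR to 0).

0010010000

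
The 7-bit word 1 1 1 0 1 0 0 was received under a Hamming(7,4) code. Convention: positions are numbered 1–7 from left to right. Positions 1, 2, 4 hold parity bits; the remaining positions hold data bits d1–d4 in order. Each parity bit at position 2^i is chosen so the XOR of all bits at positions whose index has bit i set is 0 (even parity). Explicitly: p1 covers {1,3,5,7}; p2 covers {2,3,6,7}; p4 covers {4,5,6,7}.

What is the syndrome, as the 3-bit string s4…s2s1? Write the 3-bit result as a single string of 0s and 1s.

s1 (pos 1,3,5,7): 1⊕1⊕1⊕0 = 1
s2 (pos 2,3,6,7): 1⊕1⊕0⊕0 = 0
s4 (pos 4,5,6,7): 0⊕1⊕0⊕0 = 1
Syndrome s4…s1 = 101 → error at position 5.

101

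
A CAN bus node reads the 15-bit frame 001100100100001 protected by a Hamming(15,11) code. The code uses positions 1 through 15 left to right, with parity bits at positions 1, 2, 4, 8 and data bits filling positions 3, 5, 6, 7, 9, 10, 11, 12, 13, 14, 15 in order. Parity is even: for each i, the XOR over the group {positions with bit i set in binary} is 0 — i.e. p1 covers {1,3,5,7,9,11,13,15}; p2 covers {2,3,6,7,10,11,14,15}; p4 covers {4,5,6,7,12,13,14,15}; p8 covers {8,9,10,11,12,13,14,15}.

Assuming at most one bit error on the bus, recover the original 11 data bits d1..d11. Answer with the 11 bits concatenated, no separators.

11010100001

s1 (pos 1,3,5,7,9,11,13,15): 0⊕1⊕0⊕1⊕0⊕0⊕0⊕1 = 1
s2 (pos 2,3,6,7,10,11,14,15): 0⊕1⊕0⊕1⊕1⊕0⊕0⊕1 = 0
s4 (pos 4,5,6,7,12,13,14,15): 1⊕0⊕0⊕1⊕0⊕0⊕0⊕1 = 1
s8 (pos 8,9,10,11,12,13,14,15): 0⊕0⊕1⊕0⊕0⊕0⊕0⊕1 = 0
Syndrome s8…s1 = 0101 → error at position 5.
Flip position 5: 001100100100001 → 001110100100001
Read data bits from positions 3,5,6,7,9,10,11,12,13,14,15: 11010100001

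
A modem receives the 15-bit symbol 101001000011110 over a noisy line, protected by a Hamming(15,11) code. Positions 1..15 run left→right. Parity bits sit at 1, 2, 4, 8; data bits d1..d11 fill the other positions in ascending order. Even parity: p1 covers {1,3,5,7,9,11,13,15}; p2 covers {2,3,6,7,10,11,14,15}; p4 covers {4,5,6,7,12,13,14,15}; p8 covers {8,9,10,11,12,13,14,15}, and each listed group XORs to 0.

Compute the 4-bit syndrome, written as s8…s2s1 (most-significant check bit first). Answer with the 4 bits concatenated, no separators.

0000

s1 (pos 1,3,5,7,9,11,13,15): 1⊕1⊕0⊕0⊕0⊕1⊕1⊕0 = 0
s2 (pos 2,3,6,7,10,11,14,15): 0⊕1⊕1⊕0⊕0⊕1⊕1⊕0 = 0
s4 (pos 4,5,6,7,12,13,14,15): 0⊕0⊕1⊕0⊕1⊕1⊕1⊕0 = 0
s8 (pos 8,9,10,11,12,13,14,15): 0⊕0⊕0⊕1⊕1⊕1⊕1⊕0 = 0
Syndrome s8…s1 = 0000 → no error.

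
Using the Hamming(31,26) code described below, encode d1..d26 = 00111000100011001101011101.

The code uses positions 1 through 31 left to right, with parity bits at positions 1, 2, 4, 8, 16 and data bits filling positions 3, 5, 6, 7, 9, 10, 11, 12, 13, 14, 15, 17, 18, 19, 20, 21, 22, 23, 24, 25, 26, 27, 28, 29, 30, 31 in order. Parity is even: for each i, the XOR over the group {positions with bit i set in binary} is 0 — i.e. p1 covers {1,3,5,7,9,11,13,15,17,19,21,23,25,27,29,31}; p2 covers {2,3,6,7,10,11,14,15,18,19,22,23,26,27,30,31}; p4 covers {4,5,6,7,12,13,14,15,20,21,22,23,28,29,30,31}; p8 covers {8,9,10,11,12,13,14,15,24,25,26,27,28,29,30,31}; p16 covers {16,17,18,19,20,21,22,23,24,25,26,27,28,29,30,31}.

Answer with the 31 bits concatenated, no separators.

1000011110001001011001101011101

Place data at non-parity positions: p1 p2 0 p4 0 1 1 p8 1 0 0 0 1 0 0 p16 0 1 1 0 0 1 1 0 1 0 1 1 1 0 1
p1 (pos 1,3,5,7,9,11,13,15,17,19,21,23,25,27,29,31): XOR of data positions = 0⊕0⊕1⊕1⊕0⊕1⊕0⊕0⊕1⊕0⊕1⊕1⊕1⊕1⊕1 = 1
p2 (pos 2,3,6,7,10,11,14,15,18,19,22,23,26,27,30,31): XOR of data positions = 0⊕1⊕1⊕0⊕0⊕0⊕0⊕1⊕1⊕1⊕1⊕0⊕1⊕0⊕1 = 0
p4 (pos 4,5,6,7,12,13,14,15,20,21,22,23,28,29,30,31): XOR of data positions = 0⊕1⊕1⊕0⊕1⊕0⊕0⊕0⊕0⊕1⊕1⊕1⊕1⊕0⊕1 = 0
p8 (pos 8,9,10,11,12,13,14,15,24,25,26,27,28,29,30,31): XOR of data positions = 1⊕0⊕0⊕0⊕1⊕0⊕0⊕0⊕1⊕0⊕1⊕1⊕1⊕0⊕1 = 1
p16 (pos 16,17,18,19,20,21,22,23,24,25,26,27,28,29,30,31): XOR of data positions = 0⊕1⊕1⊕0⊕0⊕1⊕1⊕0⊕1⊕0⊕1⊕1⊕1⊕0⊕1 = 1
Codeword: 1000011110001001011001101011101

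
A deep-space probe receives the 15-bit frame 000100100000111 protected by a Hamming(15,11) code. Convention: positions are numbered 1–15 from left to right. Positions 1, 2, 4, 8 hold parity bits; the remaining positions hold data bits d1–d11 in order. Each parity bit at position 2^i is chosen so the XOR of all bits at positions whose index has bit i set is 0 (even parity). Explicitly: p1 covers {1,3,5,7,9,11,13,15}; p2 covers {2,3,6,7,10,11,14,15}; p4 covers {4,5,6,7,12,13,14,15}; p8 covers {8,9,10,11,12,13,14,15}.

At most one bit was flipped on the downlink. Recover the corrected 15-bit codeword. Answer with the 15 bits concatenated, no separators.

s1 (pos 1,3,5,7,9,11,13,15): 0⊕0⊕0⊕1⊕0⊕0⊕1⊕1 = 1
s2 (pos 2,3,6,7,10,11,14,15): 0⊕0⊕0⊕1⊕0⊕0⊕1⊕1 = 1
s4 (pos 4,5,6,7,12,13,14,15): 1⊕0⊕0⊕1⊕0⊕1⊕1⊕1 = 1
s8 (pos 8,9,10,11,12,13,14,15): 0⊕0⊕0⊕0⊕0⊕1⊕1⊕1 = 1
Syndrome s8…s1 = 1111 → error at position 15.
Flip position 15: 000100100000111 → 000100100000110

000100100000110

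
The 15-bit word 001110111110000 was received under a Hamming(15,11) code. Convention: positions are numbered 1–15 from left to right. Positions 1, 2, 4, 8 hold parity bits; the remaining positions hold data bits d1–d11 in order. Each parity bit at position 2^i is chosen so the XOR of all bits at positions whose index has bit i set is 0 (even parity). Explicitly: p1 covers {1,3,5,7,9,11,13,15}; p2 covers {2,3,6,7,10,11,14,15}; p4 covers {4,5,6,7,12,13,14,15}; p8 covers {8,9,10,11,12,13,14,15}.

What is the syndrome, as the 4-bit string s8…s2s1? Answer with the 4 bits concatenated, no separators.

s1 (pos 1,3,5,7,9,11,13,15): 0⊕1⊕1⊕1⊕1⊕1⊕0⊕0 = 1
s2 (pos 2,3,6,7,10,11,14,15): 0⊕1⊕0⊕1⊕1⊕1⊕0⊕0 = 0
s4 (pos 4,5,6,7,12,13,14,15): 1⊕1⊕0⊕1⊕0⊕0⊕0⊕0 = 1
s8 (pos 8,9,10,11,12,13,14,15): 1⊕1⊕1⊕1⊕0⊕0⊕0⊕0 = 0
Syndrome s8…s1 = 0101 → error at position 5.

0101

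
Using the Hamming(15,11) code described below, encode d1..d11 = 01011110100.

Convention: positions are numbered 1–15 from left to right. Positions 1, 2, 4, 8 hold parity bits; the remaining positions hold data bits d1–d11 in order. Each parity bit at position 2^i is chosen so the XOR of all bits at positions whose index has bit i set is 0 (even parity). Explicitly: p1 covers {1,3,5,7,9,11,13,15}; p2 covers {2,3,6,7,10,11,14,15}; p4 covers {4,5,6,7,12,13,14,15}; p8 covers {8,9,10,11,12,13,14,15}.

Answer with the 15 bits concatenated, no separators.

110110101110100

Place data at non-parity positions: p1 p2 0 p4 1 0 1 p8 1 1 1 0 1 0 0
p1 (pos 1,3,5,7,9,11,13,15): XOR of data positions = 0⊕1⊕1⊕1⊕1⊕1⊕0 = 1
p2 (pos 2,3,6,7,10,11,14,15): XOR of data positions = 0⊕0⊕1⊕1⊕1⊕0⊕0 = 1
p4 (pos 4,5,6,7,12,13,14,15): XOR of data positions = 1⊕0⊕1⊕0⊕1⊕0⊕0 = 1
p8 (pos 8,9,10,11,12,13,14,15): XOR of data positions = 1⊕1⊕1⊕0⊕1⊕0⊕0 = 0
Codeword: 110110101110100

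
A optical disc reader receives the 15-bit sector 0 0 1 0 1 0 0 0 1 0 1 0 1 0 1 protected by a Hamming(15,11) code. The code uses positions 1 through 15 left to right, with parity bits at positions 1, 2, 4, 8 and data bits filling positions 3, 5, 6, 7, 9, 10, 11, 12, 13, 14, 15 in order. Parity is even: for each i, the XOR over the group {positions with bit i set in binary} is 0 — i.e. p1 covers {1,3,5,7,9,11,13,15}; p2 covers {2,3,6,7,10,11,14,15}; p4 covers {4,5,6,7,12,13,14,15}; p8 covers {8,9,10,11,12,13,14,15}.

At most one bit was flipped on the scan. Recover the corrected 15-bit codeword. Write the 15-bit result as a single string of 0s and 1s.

s1 (pos 1,3,5,7,9,11,13,15): 0⊕1⊕1⊕0⊕1⊕1⊕1⊕1 = 0
s2 (pos 2,3,6,7,10,11,14,15): 0⊕1⊕0⊕0⊕0⊕1⊕0⊕1 = 1
s4 (pos 4,5,6,7,12,13,14,15): 0⊕1⊕0⊕0⊕0⊕1⊕0⊕1 = 1
s8 (pos 8,9,10,11,12,13,14,15): 0⊕1⊕0⊕1⊕0⊕1⊕0⊕1 = 0
Syndrome s8…s1 = 0110 → error at position 6.
Flip position 6: 001010001010101 → 001011001010101

001011001010101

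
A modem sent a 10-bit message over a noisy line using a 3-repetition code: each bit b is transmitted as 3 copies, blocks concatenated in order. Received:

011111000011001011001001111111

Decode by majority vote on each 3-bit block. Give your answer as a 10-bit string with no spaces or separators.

1101010011

Block 1 (011): 2 ones → 1
Block 2 (111): 3 ones → 1
Block 3 (000): 0 ones → 0
Block 4 (011): 2 ones → 1
Block 5 (001): 1 one → 0
Block 6 (011): 2 ones → 1
Block 7 (001): 1 one → 0
Block 8 (001): 1 one → 0
Block 9 (111): 3 ones → 1
Block 10 (111): 3 ones → 1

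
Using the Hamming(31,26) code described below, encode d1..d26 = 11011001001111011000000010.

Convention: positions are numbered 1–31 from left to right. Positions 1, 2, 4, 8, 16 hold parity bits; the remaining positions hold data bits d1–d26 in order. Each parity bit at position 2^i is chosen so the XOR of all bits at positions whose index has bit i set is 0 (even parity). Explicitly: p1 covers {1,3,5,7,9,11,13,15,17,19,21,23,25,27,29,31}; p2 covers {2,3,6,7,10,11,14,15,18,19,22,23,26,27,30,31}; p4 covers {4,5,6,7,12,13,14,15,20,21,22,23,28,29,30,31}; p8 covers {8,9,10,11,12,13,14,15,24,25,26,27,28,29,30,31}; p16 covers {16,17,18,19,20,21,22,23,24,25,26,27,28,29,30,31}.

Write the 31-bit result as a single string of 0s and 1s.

Place data at non-parity positions: p1 p2 1 p4 1 0 1 p8 1 0 0 1 0 0 1 p16 1 1 1 0 1 1 0 0 0 0 0 0 0 1 0
p1 (pos 1,3,5,7,9,11,13,15,17,19,21,23,25,27,29,31): XOR of data positions = 1⊕1⊕1⊕1⊕0⊕0⊕1⊕1⊕1⊕1⊕0⊕0⊕0⊕0⊕0 = 0
p2 (pos 2,3,6,7,10,11,14,15,18,19,22,23,26,27,30,31): XOR of data positions = 1⊕0⊕1⊕0⊕0⊕0⊕1⊕1⊕1⊕1⊕0⊕0⊕0⊕1⊕0 = 1
p4 (pos 4,5,6,7,12,13,14,15,20,21,22,23,28,29,30,31): XOR of data positions = 1⊕0⊕1⊕1⊕0⊕0⊕1⊕0⊕1⊕1⊕0⊕0⊕0⊕1⊕0 = 1
p8 (pos 8,9,10,11,12,13,14,15,24,25,26,27,28,29,30,31): XOR of data positions = 1⊕0⊕0⊕1⊕0⊕0⊕1⊕0⊕0⊕0⊕0⊕0⊕0⊕1⊕0 = 0
p16 (pos 16,17,18,19,20,21,22,23,24,25,26,27,28,29,30,31): XOR of data positions = 1⊕1⊕1⊕0⊕1⊕1⊕0⊕0⊕0⊕0⊕0⊕0⊕0⊕1⊕0 = 0
Codeword: 0111101010010010111011000000010

0111101010010010111011000000010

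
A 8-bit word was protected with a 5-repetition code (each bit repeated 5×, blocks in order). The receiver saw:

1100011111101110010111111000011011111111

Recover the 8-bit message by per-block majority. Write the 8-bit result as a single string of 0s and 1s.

01101011

Block 1 (11000): 2 ones → 0
Block 2 (11111): 5 ones → 1
Block 3 (10111): 4 ones → 1
Block 4 (00101): 2 ones → 0
Block 5 (11111): 5 ones → 1
Block 6 (00001): 1 one → 0
Block 7 (10111): 4 ones → 1
Block 8 (11111): 5 ones → 1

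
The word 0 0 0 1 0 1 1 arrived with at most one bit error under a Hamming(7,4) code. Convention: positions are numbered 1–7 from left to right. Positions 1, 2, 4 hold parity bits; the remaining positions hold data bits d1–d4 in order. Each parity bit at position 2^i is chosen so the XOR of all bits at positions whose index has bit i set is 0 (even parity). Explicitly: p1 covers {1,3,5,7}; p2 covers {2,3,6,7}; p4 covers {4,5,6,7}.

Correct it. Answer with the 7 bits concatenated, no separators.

s1 (pos 1,3,5,7): 0⊕0⊕0⊕1 = 1
s2 (pos 2,3,6,7): 0⊕0⊕1⊕1 = 0
s4 (pos 4,5,6,7): 1⊕0⊕1⊕1 = 1
Syndrome s4…s1 = 101 → error at position 5.
Flip position 5: 0001011 → 0001111

0001111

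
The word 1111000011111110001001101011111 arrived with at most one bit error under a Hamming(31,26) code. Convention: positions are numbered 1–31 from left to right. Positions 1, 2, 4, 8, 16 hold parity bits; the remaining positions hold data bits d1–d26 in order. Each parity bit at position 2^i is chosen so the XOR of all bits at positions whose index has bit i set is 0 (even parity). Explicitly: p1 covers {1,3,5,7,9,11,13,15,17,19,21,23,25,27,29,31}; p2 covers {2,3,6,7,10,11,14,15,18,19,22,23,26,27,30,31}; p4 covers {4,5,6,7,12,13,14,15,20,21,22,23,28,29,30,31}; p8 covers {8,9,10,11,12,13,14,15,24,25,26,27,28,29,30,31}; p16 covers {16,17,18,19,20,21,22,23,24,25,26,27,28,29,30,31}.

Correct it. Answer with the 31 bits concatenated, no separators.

s1 (pos 1,3,5,7,9,11,13,15,17,19,21,23,25,27,29,31): 1⊕1⊕0⊕0⊕1⊕1⊕1⊕1⊕0⊕1⊕0⊕1⊕1⊕1⊕1⊕1 = 0
s2 (pos 2,3,6,7,10,11,14,15,18,19,22,23,26,27,30,31): 1⊕1⊕0⊕0⊕1⊕1⊕1⊕1⊕0⊕1⊕1⊕1⊕0⊕1⊕1⊕1 = 0
s4 (pos 4,5,6,7,12,13,14,15,20,21,22,23,28,29,30,31): 1⊕0⊕0⊕0⊕1⊕1⊕1⊕1⊕0⊕0⊕1⊕1⊕1⊕1⊕1⊕1 = 1
s8 (pos 8,9,10,11,12,13,14,15,24,25,26,27,28,29,30,31): 0⊕1⊕1⊕1⊕1⊕1⊕1⊕1⊕0⊕1⊕0⊕1⊕1⊕1⊕1⊕1 = 1
s16 (pos 16,17,18,19,20,21,22,23,24,25,26,27,28,29,30,31): 0⊕0⊕0⊕1⊕0⊕0⊕1⊕1⊕0⊕1⊕0⊕1⊕1⊕1⊕1⊕1 = 1
Syndrome s16…s1 = 11100 → error at position 28.
Flip position 28: 1111000011111110001001101011111 → 1111000011111110001001101010111

1111000011111110001001101010111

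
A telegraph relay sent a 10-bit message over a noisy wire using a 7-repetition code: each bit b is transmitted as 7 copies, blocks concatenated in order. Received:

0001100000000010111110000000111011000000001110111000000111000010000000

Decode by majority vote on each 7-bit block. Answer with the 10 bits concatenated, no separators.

Block 1 (0001100): 2 ones → 0
Block 2 (0000000): 0 ones → 0
Block 3 (1011111): 6 ones → 1
Block 4 (0000000): 0 ones → 0
Block 5 (1110110): 5 ones → 1
Block 6 (0000000): 0 ones → 0
Block 7 (1110111): 6 ones → 1
Block 8 (0000001): 1 one → 0
Block 9 (1100001): 3 ones → 0
Block 10 (0000000): 0 ones → 0

0010101000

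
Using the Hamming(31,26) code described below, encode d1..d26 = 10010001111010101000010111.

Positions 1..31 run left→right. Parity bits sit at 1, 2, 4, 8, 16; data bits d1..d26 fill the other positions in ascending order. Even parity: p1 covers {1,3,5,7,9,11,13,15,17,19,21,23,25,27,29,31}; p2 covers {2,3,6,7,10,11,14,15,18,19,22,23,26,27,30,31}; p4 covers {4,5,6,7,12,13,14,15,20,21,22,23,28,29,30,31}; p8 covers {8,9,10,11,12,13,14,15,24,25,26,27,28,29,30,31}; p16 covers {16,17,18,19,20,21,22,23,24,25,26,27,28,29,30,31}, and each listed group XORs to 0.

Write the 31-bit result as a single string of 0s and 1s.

1110001000011111010101000010111

Place data at non-parity positions: p1 p2 1 p4 0 0 1 p8 0 0 0 1 1 1 1 p16 0 1 0 1 0 1 0 0 0 0 1 0 1 1 1
p1 (pos 1,3,5,7,9,11,13,15,17,19,21,23,25,27,29,31): XOR of data positions = 1⊕0⊕1⊕0⊕0⊕1⊕1⊕0⊕0⊕0⊕0⊕0⊕1⊕1⊕1 = 1
p2 (pos 2,3,6,7,10,11,14,15,18,19,22,23,26,27,30,31): XOR of data positions = 1⊕0⊕1⊕0⊕0⊕1⊕1⊕1⊕0⊕1⊕0⊕0⊕1⊕1⊕1 = 1
p4 (pos 4,5,6,7,12,13,14,15,20,21,22,23,28,29,30,31): XOR of data positions = 0⊕0⊕1⊕1⊕1⊕1⊕1⊕1⊕0⊕1⊕0⊕0⊕1⊕1⊕1 = 0
p8 (pos 8,9,10,11,12,13,14,15,24,25,26,27,28,29,30,31): XOR of data positions = 0⊕0⊕0⊕1⊕1⊕1⊕1⊕0⊕0⊕0⊕1⊕0⊕1⊕1⊕1 = 0
p16 (pos 16,17,18,19,20,21,22,23,24,25,26,27,28,29,30,31): XOR of data positions = 0⊕1⊕0⊕1⊕0⊕1⊕0⊕0⊕0⊕0⊕1⊕0⊕1⊕1⊕1 = 1
Codeword: 1110001000011111010101000010111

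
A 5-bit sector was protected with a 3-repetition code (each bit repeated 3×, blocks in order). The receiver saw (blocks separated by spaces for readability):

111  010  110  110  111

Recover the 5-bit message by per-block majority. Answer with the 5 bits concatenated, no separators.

Block 1 (111): 3 ones → 1
Block 2 (010): 1 one → 0
Block 3 (110): 2 ones → 1
Block 4 (110): 2 ones → 1
Block 5 (111): 3 ones → 1

10111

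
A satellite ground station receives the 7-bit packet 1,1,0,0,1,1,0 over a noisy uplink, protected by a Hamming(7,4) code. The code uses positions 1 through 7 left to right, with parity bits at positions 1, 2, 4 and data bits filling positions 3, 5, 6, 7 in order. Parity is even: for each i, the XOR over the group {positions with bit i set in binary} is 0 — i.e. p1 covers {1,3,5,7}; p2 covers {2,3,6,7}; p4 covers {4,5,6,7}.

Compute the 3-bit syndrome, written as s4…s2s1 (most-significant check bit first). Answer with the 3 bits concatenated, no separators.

s1 (pos 1,3,5,7): 1⊕0⊕1⊕0 = 0
s2 (pos 2,3,6,7): 1⊕0⊕1⊕0 = 0
s4 (pos 4,5,6,7): 0⊕1⊕1⊕0 = 0
Syndrome s4…s1 = 000 → no error.

000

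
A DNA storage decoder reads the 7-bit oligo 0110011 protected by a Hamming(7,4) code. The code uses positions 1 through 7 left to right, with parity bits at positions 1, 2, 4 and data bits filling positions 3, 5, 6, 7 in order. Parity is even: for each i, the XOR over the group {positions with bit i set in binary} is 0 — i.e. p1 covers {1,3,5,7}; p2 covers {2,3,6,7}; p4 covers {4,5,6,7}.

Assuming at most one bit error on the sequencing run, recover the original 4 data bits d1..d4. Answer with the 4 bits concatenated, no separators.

s1 (pos 1,3,5,7): 0⊕1⊕0⊕1 = 0
s2 (pos 2,3,6,7): 1⊕1⊕1⊕1 = 0
s4 (pos 4,5,6,7): 0⊕0⊕1⊕1 = 0
Syndrome s4…s1 = 000 → no error.
Read data bits from positions 3,5,6,7: 1011

1011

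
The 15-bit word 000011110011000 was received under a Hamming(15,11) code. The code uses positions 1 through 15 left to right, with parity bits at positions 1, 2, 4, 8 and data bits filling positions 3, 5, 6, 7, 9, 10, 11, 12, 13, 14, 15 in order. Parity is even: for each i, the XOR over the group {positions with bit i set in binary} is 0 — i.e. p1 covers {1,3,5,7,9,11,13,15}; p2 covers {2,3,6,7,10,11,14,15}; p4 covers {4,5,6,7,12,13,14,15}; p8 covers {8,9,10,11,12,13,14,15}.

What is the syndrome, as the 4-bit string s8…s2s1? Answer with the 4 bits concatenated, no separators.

1011

s1 (pos 1,3,5,7,9,11,13,15): 0⊕0⊕1⊕1⊕0⊕1⊕0⊕0 = 1
s2 (pos 2,3,6,7,10,11,14,15): 0⊕0⊕1⊕1⊕0⊕1⊕0⊕0 = 1
s4 (pos 4,5,6,7,12,13,14,15): 0⊕1⊕1⊕1⊕1⊕0⊕0⊕0 = 0
s8 (pos 8,9,10,11,12,13,14,15): 1⊕0⊕0⊕1⊕1⊕0⊕0⊕0 = 1
Syndrome s8…s1 = 1011 → error at position 11.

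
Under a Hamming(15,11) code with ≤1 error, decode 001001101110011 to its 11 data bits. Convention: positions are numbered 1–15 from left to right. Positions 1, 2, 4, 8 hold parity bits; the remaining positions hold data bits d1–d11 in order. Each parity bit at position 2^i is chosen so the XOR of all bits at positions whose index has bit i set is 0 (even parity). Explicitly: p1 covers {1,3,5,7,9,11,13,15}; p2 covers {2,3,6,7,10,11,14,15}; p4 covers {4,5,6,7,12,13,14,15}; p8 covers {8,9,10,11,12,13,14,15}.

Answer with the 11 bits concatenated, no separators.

s1 (pos 1,3,5,7,9,11,13,15): 0⊕1⊕0⊕1⊕1⊕1⊕0⊕1 = 1
s2 (pos 2,3,6,7,10,11,14,15): 0⊕1⊕1⊕1⊕1⊕1⊕1⊕1 = 1
s4 (pos 4,5,6,7,12,13,14,15): 0⊕0⊕1⊕1⊕0⊕0⊕1⊕1 = 0
s8 (pos 8,9,10,11,12,13,14,15): 0⊕1⊕1⊕1⊕0⊕0⊕1⊕1 = 1
Syndrome s8…s1 = 1011 → error at position 11.
Flip position 11: 001001101110011 → 001001101100011
Read data bits from positions 3,5,6,7,9,10,11,12,13,14,15: 10111100011

10111100011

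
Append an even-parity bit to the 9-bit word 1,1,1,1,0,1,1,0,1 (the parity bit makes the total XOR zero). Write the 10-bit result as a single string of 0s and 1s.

XOR of the 9 data bits: 1⊕1⊕1⊕1⊕0⊕1⊕1⊕0⊕1 = 1
Parity bit = 1 (so all 10 bits XOR to 0).

1111011011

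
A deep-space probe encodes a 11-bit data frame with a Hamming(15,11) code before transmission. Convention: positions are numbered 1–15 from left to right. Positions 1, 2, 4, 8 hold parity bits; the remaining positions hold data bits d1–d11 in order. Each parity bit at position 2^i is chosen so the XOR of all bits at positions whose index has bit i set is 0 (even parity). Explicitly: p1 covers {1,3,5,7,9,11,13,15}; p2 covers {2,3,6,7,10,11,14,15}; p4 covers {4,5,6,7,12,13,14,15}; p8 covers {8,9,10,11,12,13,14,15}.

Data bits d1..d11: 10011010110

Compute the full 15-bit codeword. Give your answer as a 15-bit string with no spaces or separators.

Place data at non-parity positions: p1 p2 1 p4 0 0 1 p8 1 0 1 0 1 1 0
p1 (pos 1,3,5,7,9,11,13,15): XOR of data positions = 1⊕0⊕1⊕1⊕1⊕1⊕0 = 1
p2 (pos 2,3,6,7,10,11,14,15): XOR of data positions = 1⊕0⊕1⊕0⊕1⊕1⊕0 = 0
p4 (pos 4,5,6,7,12,13,14,15): XOR of data positions = 0⊕0⊕1⊕0⊕1⊕1⊕0 = 1
p8 (pos 8,9,10,11,12,13,14,15): XOR of data positions = 1⊕0⊕1⊕0⊕1⊕1⊕0 = 0
Codeword: 101100101010110

101100101010110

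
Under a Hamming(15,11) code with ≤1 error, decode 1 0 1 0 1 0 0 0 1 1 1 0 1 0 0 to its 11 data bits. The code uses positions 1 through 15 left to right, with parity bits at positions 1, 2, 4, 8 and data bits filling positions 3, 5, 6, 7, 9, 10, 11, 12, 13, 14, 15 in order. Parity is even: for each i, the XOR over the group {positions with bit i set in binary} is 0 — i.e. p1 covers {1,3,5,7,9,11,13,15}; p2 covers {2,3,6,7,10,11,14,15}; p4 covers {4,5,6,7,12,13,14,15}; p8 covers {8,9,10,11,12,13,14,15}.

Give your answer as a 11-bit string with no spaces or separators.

s1 (pos 1,3,5,7,9,11,13,15): 1⊕1⊕1⊕0⊕1⊕1⊕1⊕0 = 0
s2 (pos 2,3,6,7,10,11,14,15): 0⊕1⊕0⊕0⊕1⊕1⊕0⊕0 = 1
s4 (pos 4,5,6,7,12,13,14,15): 0⊕1⊕0⊕0⊕0⊕1⊕0⊕0 = 0
s8 (pos 8,9,10,11,12,13,14,15): 0⊕1⊕1⊕1⊕0⊕1⊕0⊕0 = 0
Syndrome s8…s1 = 0010 → error at position 2.
Flip position 2: 101010001110100 → 111010001110100
Read data bits from positions 3,5,6,7,9,10,11,12,13,14,15: 11001110100

11001110100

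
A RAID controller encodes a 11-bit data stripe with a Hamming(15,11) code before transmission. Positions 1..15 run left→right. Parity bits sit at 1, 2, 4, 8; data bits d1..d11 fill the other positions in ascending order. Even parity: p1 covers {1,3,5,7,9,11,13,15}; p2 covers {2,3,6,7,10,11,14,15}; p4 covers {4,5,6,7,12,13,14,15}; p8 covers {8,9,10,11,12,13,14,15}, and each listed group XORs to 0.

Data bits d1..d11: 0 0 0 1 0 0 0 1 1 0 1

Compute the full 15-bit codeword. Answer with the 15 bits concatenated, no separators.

100000110001101

Place data at non-parity positions: p1 p2 0 p4 0 0 1 p8 0 0 0 1 1 0 1
p1 (pos 1,3,5,7,9,11,13,15): XOR of data positions = 0⊕0⊕1⊕0⊕0⊕1⊕1 = 1
p2 (pos 2,3,6,7,10,11,14,15): XOR of data positions = 0⊕0⊕1⊕0⊕0⊕0⊕1 = 0
p4 (pos 4,5,6,7,12,13,14,15): XOR of data positions = 0⊕0⊕1⊕1⊕1⊕0⊕1 = 0
p8 (pos 8,9,10,11,12,13,14,15): XOR of data positions = 0⊕0⊕0⊕1⊕1⊕0⊕1 = 1
Codeword: 100000110001101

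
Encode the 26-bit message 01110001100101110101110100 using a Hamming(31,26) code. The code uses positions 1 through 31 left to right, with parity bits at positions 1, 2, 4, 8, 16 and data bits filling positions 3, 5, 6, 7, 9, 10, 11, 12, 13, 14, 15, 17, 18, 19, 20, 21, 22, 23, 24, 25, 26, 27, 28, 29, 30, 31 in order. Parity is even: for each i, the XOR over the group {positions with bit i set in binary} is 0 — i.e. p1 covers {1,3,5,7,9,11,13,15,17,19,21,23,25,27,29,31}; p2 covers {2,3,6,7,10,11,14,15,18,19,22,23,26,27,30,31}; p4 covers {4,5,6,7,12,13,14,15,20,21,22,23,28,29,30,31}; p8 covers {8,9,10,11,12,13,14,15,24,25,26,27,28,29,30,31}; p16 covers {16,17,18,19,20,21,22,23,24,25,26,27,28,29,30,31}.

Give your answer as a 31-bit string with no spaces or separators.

0001111000011001101110101110100

Place data at non-parity positions: p1 p2 0 p4 1 1 1 p8 0 0 0 1 1 0 0 p16 1 0 1 1 1 0 1 0 1 1 1 0 1 0 0
p1 (pos 1,3,5,7,9,11,13,15,17,19,21,23,25,27,29,31): XOR of data positions = 0⊕1⊕1⊕0⊕0⊕1⊕0⊕1⊕1⊕1⊕1⊕1⊕1⊕1⊕0 = 0
p2 (pos 2,3,6,7,10,11,14,15,18,19,22,23,26,27,30,31): XOR of data positions = 0⊕1⊕1⊕0⊕0⊕0⊕0⊕0⊕1⊕0⊕1⊕1⊕1⊕0⊕0 = 0
p4 (pos 4,5,6,7,12,13,14,15,20,21,22,23,28,29,30,31): XOR of data positions = 1⊕1⊕1⊕1⊕1⊕0⊕0⊕1⊕1⊕0⊕1⊕0⊕1⊕0⊕0 = 1
p8 (pos 8,9,10,11,12,13,14,15,24,25,26,27,28,29,30,31): XOR of data positions = 0⊕0⊕0⊕1⊕1⊕0⊕0⊕0⊕1⊕1⊕1⊕0⊕1⊕0⊕0 = 0
p16 (pos 16,17,18,19,20,21,22,23,24,25,26,27,28,29,30,31): XOR of data positions = 1⊕0⊕1⊕1⊕1⊕0⊕1⊕0⊕1⊕1⊕1⊕0⊕1⊕0⊕0 = 1
Codeword: 0001111000011001101110101110100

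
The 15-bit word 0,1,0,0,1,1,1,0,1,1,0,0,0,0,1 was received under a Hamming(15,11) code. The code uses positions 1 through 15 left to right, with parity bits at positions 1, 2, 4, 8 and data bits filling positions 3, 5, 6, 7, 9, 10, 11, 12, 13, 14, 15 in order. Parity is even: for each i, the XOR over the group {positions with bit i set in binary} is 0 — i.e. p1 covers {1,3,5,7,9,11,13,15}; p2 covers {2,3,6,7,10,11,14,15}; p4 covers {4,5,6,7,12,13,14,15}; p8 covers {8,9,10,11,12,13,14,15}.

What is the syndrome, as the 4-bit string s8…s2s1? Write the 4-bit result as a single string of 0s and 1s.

1010

s1 (pos 1,3,5,7,9,11,13,15): 0⊕0⊕1⊕1⊕1⊕0⊕0⊕1 = 0
s2 (pos 2,3,6,7,10,11,14,15): 1⊕0⊕1⊕1⊕1⊕0⊕0⊕1 = 1
s4 (pos 4,5,6,7,12,13,14,15): 0⊕1⊕1⊕1⊕0⊕0⊕0⊕1 = 0
s8 (pos 8,9,10,11,12,13,14,15): 0⊕1⊕1⊕0⊕0⊕0⊕0⊕1 = 1
Syndrome s8…s1 = 1010 → error at position 10.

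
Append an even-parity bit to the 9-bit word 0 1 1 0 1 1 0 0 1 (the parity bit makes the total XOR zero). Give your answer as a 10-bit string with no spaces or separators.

0110110011

XOR of the 9 data bits: 0⊕1⊕1⊕0⊕1⊕1⊕0⊕0⊕1 = 1
Parity bit = 1 (so all 10 bits XOR to 0).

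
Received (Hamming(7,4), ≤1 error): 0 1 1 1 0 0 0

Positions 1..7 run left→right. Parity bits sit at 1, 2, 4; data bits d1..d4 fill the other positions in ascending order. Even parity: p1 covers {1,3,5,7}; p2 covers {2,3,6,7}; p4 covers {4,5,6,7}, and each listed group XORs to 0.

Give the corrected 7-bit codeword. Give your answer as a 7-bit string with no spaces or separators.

s1 (pos 1,3,5,7): 0⊕1⊕0⊕0 = 1
s2 (pos 2,3,6,7): 1⊕1⊕0⊕0 = 0
s4 (pos 4,5,6,7): 1⊕0⊕0⊕0 = 1
Syndrome s4…s1 = 101 → error at position 5.
Flip position 5: 0111000 → 0111100

0111100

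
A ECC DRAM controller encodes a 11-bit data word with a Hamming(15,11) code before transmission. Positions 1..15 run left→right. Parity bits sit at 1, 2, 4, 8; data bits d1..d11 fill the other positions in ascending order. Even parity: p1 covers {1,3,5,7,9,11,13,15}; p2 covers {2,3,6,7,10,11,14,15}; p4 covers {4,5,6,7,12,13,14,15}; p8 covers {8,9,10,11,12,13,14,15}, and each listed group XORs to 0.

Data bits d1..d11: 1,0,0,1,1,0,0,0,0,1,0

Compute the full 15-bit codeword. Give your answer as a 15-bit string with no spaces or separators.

111000101000010

Place data at non-parity positions: p1 p2 1 p4 0 0 1 p8 1 0 0 0 0 1 0
p1 (pos 1,3,5,7,9,11,13,15): XOR of data positions = 1⊕0⊕1⊕1⊕0⊕0⊕0 = 1
p2 (pos 2,3,6,7,10,11,14,15): XOR of data positions = 1⊕0⊕1⊕0⊕0⊕1⊕0 = 1
p4 (pos 4,5,6,7,12,13,14,15): XOR of data positions = 0⊕0⊕1⊕0⊕0⊕1⊕0 = 0
p8 (pos 8,9,10,11,12,13,14,15): XOR of data positions = 1⊕0⊕0⊕0⊕0⊕1⊕0 = 0
Codeword: 111000101000010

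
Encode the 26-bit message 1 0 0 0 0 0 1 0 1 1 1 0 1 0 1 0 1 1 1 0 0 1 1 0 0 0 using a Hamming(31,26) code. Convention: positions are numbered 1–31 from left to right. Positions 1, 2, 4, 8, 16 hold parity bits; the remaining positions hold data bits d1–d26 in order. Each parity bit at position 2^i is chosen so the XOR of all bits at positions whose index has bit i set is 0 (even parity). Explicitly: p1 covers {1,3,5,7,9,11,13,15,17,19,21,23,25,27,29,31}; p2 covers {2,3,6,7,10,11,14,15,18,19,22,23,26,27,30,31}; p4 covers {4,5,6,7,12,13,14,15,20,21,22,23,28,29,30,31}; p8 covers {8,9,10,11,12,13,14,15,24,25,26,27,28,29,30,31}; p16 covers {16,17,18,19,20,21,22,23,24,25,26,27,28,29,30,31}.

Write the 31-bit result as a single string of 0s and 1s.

Place data at non-parity positions: p1 p2 1 p4 0 0 0 p8 0 0 1 0 1 1 1 p16 0 1 0 1 0 1 1 1 0 0 1 1 0 0 0
p1 (pos 1,3,5,7,9,11,13,15,17,19,21,23,25,27,29,31): XOR of data positions = 1⊕0⊕0⊕0⊕1⊕1⊕1⊕0⊕0⊕0⊕1⊕0⊕1⊕0⊕0 = 0
p2 (pos 2,3,6,7,10,11,14,15,18,19,22,23,26,27,30,31): XOR of data positions = 1⊕0⊕0⊕0⊕1⊕1⊕1⊕1⊕0⊕1⊕1⊕0⊕1⊕0⊕0 = 0
p4 (pos 4,5,6,7,12,13,14,15,20,21,22,23,28,29,30,31): XOR of data positions = 0⊕0⊕0⊕0⊕1⊕1⊕1⊕1⊕0⊕1⊕1⊕1⊕0⊕0⊕0 = 1
p8 (pos 8,9,10,11,12,13,14,15,24,25,26,27,28,29,30,31): XOR of data positions = 0⊕0⊕1⊕0⊕1⊕1⊕1⊕1⊕0⊕0⊕1⊕1⊕0⊕0⊕0 = 1
p16 (pos 16,17,18,19,20,21,22,23,24,25,26,27,28,29,30,31): XOR of data positions = 0⊕1⊕0⊕1⊕0⊕1⊕1⊕1⊕0⊕0⊕1⊕1⊕0⊕0⊕0 = 1
Codeword: 0011000100101111010101110011000

0011000100101111010101110011000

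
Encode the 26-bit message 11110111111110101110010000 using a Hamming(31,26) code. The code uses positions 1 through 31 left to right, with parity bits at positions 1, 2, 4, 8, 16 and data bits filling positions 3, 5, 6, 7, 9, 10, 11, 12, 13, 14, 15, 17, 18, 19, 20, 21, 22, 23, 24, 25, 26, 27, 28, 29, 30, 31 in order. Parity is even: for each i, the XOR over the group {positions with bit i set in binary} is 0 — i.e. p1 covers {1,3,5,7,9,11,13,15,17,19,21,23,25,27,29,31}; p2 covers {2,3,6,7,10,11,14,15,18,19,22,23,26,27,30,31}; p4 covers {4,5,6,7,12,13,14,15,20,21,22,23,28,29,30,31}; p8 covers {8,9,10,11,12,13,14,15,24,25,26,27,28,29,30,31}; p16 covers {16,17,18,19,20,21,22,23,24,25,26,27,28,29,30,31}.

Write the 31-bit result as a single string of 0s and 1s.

Place data at non-parity positions: p1 p2 1 p4 1 1 1 p8 0 1 1 1 1 1 1 p16 1 1 0 1 0 1 1 1 0 0 1 0 0 0 0
p1 (pos 1,3,5,7,9,11,13,15,17,19,21,23,25,27,29,31): XOR of data positions = 1⊕1⊕1⊕0⊕1⊕1⊕1⊕1⊕0⊕0⊕1⊕0⊕1⊕0⊕0 = 1
p2 (pos 2,3,6,7,10,11,14,15,18,19,22,23,26,27,30,31): XOR of data positions = 1⊕1⊕1⊕1⊕1⊕1⊕1⊕1⊕0⊕1⊕1⊕0⊕1⊕0⊕0 = 1
p4 (pos 4,5,6,7,12,13,14,15,20,21,22,23,28,29,30,31): XOR of data positions = 1⊕1⊕1⊕1⊕1⊕1⊕1⊕1⊕0⊕1⊕1⊕0⊕0⊕0⊕0 = 0
p8 (pos 8,9,10,11,12,13,14,15,24,25,26,27,28,29,30,31): XOR of data positions = 0⊕1⊕1⊕1⊕1⊕1⊕1⊕1⊕0⊕0⊕1⊕0⊕0⊕0⊕0 = 0
p16 (pos 16,17,18,19,20,21,22,23,24,25,26,27,28,29,30,31): XOR of data positions = 1⊕1⊕0⊕1⊕0⊕1⊕1⊕1⊕0⊕0⊕1⊕0⊕0⊕0⊕0 = 1
Codeword: 1110111001111111110101110010000

1110111001111111110101110010000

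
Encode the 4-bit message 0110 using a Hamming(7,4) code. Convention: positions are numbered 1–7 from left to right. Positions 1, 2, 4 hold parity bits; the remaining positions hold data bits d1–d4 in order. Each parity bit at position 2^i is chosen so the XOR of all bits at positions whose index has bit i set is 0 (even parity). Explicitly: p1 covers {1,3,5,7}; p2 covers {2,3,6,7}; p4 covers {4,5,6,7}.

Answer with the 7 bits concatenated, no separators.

1100110

Place data at non-parity positions: p1 p2 0 p4 1 1 0
p1 (pos 1,3,5,7): XOR of data positions = 0⊕1⊕0 = 1
p2 (pos 2,3,6,7): XOR of data positions = 0⊕1⊕0 = 1
p4 (pos 4,5,6,7): XOR of data positions = 1⊕1⊕0 = 0
Codeword: 1100110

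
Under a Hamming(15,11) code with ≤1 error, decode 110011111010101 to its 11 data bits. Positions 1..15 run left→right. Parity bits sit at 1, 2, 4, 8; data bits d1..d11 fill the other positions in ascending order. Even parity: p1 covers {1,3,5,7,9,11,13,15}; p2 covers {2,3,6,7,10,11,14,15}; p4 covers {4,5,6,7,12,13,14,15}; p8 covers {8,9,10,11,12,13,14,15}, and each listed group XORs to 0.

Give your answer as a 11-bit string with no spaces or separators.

01111010100

s1 (pos 1,3,5,7,9,11,13,15): 1⊕0⊕1⊕1⊕1⊕1⊕1⊕1 = 1
s2 (pos 2,3,6,7,10,11,14,15): 1⊕0⊕1⊕1⊕0⊕1⊕0⊕1 = 1
s4 (pos 4,5,6,7,12,13,14,15): 0⊕1⊕1⊕1⊕0⊕1⊕0⊕1 = 1
s8 (pos 8,9,10,11,12,13,14,15): 1⊕1⊕0⊕1⊕0⊕1⊕0⊕1 = 1
Syndrome s8…s1 = 1111 → error at position 15.
Flip position 15: 110011111010101 → 110011111010100
Read data bits from positions 3,5,6,7,9,10,11,12,13,14,15: 01111010100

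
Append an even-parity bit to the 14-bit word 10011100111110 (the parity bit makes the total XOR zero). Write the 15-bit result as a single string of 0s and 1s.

100111001111101

XOR of the 14 data bits: 1⊕0⊕0⊕1⊕1⊕1⊕0⊕0⊕1⊕1⊕1⊕1⊕1⊕0 = 1
Parity bit = 1 (so all 15 bits XOR to 0).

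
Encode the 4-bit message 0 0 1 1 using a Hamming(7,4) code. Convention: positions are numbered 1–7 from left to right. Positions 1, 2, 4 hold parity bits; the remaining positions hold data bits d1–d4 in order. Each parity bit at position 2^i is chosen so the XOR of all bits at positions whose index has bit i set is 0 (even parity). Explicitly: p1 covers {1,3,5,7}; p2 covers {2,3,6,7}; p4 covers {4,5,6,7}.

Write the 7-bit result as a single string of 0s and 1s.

1000011

Place data at non-parity positions: p1 p2 0 p4 0 1 1
p1 (pos 1,3,5,7): XOR of data positions = 0⊕0⊕1 = 1
p2 (pos 2,3,6,7): XOR of data positions = 0⊕1⊕1 = 0
p4 (pos 4,5,6,7): XOR of data positions = 0⊕1⊕1 = 0
Codeword: 1000011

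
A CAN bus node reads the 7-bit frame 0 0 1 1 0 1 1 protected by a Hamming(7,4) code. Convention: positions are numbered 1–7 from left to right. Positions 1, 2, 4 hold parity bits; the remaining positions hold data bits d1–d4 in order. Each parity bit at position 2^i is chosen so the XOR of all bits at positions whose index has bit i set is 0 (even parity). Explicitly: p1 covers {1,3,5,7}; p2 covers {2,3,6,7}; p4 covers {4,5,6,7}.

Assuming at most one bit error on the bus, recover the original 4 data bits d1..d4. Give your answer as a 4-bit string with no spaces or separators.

s1 (pos 1,3,5,7): 0⊕1⊕0⊕1 = 0
s2 (pos 2,3,6,7): 0⊕1⊕1⊕1 = 1
s4 (pos 4,5,6,7): 1⊕0⊕1⊕1 = 1
Syndrome s4…s1 = 110 → error at position 6.
Flip position 6: 0011011 → 0011001
Read data bits from positions 3,5,6,7: 1001

1001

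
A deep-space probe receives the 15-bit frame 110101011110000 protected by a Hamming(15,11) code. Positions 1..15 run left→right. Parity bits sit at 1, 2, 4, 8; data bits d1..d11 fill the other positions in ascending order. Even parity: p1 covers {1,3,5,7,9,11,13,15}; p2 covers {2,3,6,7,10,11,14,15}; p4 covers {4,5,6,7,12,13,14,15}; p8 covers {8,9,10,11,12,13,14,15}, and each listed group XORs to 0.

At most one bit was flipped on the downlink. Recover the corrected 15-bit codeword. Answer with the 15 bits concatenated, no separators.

s1 (pos 1,3,5,7,9,11,13,15): 1⊕0⊕0⊕0⊕1⊕1⊕0⊕0 = 1
s2 (pos 2,3,6,7,10,11,14,15): 1⊕0⊕1⊕0⊕1⊕1⊕0⊕0 = 0
s4 (pos 4,5,6,7,12,13,14,15): 1⊕0⊕1⊕0⊕0⊕0⊕0⊕0 = 0
s8 (pos 8,9,10,11,12,13,14,15): 1⊕1⊕1⊕1⊕0⊕0⊕0⊕0 = 0
Syndrome s8…s1 = 0001 → error at position 1.
Flip position 1: 110101011110000 → 010101011110000

010101011110000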